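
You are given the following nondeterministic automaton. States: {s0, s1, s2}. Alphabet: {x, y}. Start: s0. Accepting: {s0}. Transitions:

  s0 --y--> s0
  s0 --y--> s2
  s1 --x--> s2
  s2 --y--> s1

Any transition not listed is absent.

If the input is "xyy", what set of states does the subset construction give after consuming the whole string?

Start in {s0}.
Read 'x': s0→∅; now ∅.
The set is empty and remains empty for the remaining 2 symbols.

∅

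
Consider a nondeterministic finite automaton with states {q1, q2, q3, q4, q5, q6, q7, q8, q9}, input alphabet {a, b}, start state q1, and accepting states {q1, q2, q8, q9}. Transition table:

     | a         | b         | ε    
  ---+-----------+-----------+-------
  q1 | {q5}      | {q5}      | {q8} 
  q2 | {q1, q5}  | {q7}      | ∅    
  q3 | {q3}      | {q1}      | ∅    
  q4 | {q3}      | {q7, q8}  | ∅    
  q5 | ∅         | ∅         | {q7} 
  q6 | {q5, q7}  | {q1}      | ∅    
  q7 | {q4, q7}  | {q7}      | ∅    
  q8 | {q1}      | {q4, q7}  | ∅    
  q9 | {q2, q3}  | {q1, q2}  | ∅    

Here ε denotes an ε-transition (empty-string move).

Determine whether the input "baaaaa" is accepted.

Start: ε-closure({q1}) = {q1, q8}.
Read 'b': {q1, q8} → {q4, q5, q7}.
Read 'a': {q4, q5, q7} → {q3, q4, q7}.
Read 'a': {q3, q4, q7} → {q3, q4, q7}.
Read 'a': {q3, q4, q7} → {q3, q4, q7}.
Read 'a': {q3, q4, q7} → {q3, q4, q7}.
Read 'a': {q3, q4, q7} → {q3, q4, q7}.
The final set {q3, q4, q7} contains no accepting state.

No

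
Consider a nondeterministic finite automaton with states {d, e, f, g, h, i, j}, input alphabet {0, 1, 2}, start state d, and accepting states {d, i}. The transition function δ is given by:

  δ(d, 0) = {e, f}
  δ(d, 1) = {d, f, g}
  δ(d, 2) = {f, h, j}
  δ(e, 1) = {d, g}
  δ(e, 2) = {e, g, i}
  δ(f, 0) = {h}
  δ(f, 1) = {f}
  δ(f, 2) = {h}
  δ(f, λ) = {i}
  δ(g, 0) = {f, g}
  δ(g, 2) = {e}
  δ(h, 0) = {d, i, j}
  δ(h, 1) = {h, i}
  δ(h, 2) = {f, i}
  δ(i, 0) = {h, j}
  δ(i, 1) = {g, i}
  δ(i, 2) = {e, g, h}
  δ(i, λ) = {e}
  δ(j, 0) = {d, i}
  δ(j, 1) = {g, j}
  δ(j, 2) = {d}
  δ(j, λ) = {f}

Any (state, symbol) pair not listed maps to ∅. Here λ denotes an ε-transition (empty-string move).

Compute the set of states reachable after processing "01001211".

Start in {d}.
Read '0': d→{e, f}; union {e, f}; ε-closure = {e, f, i}.
Read '1': e→{d, g}, f→{f}, i→{g, i}; union {d, f, g, i}; ε-closure = {d, e, f, g, i}.
Read '0': d→{e, f}, e→∅, f→{h}, g→{f, g}, i→{h, j}; union {e, f, g, h, j}; ε-closure = {e, f, g, h, i, j}.
Read '0': e→∅, f→{h}, g→{f, g}, h→{d, i, j}, i→{h, j}, j→{d, i}; union {d, f, g, h, i, j}; ε-closure = {d, e, f, g, h, i, j}.
Read '1': d→{d, f, g}, e→{d, g}, f→{f}, g→∅, h→{h, i}, i→{g, i}, j→{g, j}; union {d, f, g, h, i, j}; ε-closure = {d, e, f, g, h, i, j}.
Read '2': d→{f, h, j}, e→{e, g, i}, f→{h}, g→{e}, h→{f, i}, i→{e, g, h}, j→{d}; now {d, e, f, g, h, i, j}.
Read '1': d→{d, f, g}, e→{d, g}, f→{f}, g→∅, h→{h, i}, i→{g, i}, j→{g, j}; union {d, f, g, h, i, j}; ε-closure = {d, e, f, g, h, i, j}.
Read '1': d→{d, f, g}, e→{d, g}, f→{f}, g→∅, h→{h, i}, i→{g, i}, j→{g, j}; union {d, f, g, h, i, j}; ε-closure = {d, e, f, g, h, i, j}.

{d, e, f, g, h, i, j}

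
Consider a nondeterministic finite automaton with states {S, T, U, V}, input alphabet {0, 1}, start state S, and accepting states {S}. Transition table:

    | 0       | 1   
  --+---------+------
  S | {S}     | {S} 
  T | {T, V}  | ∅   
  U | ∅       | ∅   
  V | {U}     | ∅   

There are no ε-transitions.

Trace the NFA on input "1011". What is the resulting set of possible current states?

{S}

Start in {S}.
Read '1': S→{S}; now {S}.
Read '0': S→{S}; now {S}.
Read '1': S→{S}; now {S}.
Read '1': S→{S}; now {S}.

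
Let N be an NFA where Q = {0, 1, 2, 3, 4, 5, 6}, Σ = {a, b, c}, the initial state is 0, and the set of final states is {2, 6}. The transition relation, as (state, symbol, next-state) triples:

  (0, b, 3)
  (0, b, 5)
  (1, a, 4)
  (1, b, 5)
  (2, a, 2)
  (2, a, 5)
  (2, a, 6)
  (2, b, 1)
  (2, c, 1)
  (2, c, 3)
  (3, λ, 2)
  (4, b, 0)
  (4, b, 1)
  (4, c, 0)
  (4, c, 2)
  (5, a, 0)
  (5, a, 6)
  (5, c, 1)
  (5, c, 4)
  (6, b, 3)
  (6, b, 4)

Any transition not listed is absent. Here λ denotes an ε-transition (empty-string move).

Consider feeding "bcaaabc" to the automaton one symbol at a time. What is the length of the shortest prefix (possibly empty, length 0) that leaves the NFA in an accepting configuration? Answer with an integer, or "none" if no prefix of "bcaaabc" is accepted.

Start in {0}.
Read 'b': 0→{3, 5}; union {3, 5}; ε-closure = {2, 3, 5}.
None of the earlier sets intersect F, but {2, 3, 5} does.

1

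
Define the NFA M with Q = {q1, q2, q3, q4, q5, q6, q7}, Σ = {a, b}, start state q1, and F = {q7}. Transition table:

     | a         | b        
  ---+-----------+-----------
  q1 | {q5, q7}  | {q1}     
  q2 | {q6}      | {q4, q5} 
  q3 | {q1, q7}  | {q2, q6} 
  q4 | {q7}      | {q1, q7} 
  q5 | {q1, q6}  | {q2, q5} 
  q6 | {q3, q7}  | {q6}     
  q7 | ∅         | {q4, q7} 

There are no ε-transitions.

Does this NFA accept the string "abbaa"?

Yes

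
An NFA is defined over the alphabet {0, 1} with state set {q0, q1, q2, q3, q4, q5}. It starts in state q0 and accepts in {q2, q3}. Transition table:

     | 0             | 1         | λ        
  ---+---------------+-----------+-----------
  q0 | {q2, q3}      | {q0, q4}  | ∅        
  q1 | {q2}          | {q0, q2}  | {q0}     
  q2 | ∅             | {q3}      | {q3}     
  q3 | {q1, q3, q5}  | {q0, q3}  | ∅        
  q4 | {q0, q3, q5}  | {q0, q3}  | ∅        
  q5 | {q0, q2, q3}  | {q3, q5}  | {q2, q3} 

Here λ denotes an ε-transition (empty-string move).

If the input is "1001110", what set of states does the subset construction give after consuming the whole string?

Start in {q0}.
Read '1': {q0} → {q0, q4}.
Read '0': {q0, q4} → {q0, q2, q3, q5}.
Read '0': {q0, q2, q3, q5} → {q0, q1, q2, q3, q5}.
Read '1': {q0, q1, q2, q3, q5} → {q0, q2, q3, q4, q5}.
Read '1': {q0, q2, q3, q4, q5} → {q0, q2, q3, q4, q5}.
Read '1': {q0, q2, q3, q4, q5} → {q0, q2, q3, q4, q5}.
Read '0': {q0, q2, q3, q4, q5} → {q0, q1, q2, q3, q5}.

{q0, q1, q2, q3, q5}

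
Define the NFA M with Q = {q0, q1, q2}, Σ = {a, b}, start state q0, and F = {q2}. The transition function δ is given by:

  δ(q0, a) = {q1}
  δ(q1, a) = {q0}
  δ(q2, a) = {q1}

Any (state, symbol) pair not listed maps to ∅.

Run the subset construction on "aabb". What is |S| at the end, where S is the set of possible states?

0

Start in {q0}.
Read 'a': q0→{q1}; now {q1}.
Read 'a': q1→{q0}; now {q0}.
Read 'b': q0→∅; now ∅.
The set is empty and remains empty for the remaining 1 symbol.
That set has 0 states.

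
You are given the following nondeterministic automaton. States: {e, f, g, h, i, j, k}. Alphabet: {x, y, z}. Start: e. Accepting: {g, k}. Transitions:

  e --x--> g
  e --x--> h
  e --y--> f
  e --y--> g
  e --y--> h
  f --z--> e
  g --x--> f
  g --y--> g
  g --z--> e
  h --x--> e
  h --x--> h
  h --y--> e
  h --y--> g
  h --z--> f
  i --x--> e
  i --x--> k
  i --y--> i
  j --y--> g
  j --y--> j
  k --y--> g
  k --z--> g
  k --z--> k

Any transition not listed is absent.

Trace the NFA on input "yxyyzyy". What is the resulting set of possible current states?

{e, g}

Start in {e}.
Read 'y': e→{f, g, h}; now {f, g, h}.
Read 'x': f→∅, g→{f}, h→{e, h}; now {e, f, h}.
Read 'y': e→{f, g, h}, f→∅, h→{e, g}; now {e, f, g, h}.
Read 'y': e→{f, g, h}, f→∅, g→{g}, h→{e, g}; now {e, f, g, h}.
Read 'z': e→∅, f→{e}, g→{e}, h→{f}; now {e, f}.
Read 'y': e→{f, g, h}, f→∅; now {f, g, h}.
Read 'y': f→∅, g→{g}, h→{e, g}; now {e, g}.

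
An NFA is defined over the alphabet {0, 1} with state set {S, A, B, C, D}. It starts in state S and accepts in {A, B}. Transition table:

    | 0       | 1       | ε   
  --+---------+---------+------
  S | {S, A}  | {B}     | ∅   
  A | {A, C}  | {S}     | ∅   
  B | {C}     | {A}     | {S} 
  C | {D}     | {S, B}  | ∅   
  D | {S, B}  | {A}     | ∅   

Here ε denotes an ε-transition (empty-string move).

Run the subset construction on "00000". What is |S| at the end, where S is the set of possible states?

5

Start in {S}.
Read '0': S→{S, A}; now {S, A}.
Read '0': S→{S, A}, A→{A, C}; now {S, A, C}.
Read '0': S→{S, A}, A→{A, C}, C→{D}; now {S, A, C, D}.
Read '0': S→{S, A}, A→{A, C}, C→{D}, D→{S, B}; now {S, A, B, C, D}.
Read '0': S→{S, A}, A→{A, C}, B→{C}, C→{D}, D→{S, B}; now {S, A, B, C, D}.
That set has 5 states.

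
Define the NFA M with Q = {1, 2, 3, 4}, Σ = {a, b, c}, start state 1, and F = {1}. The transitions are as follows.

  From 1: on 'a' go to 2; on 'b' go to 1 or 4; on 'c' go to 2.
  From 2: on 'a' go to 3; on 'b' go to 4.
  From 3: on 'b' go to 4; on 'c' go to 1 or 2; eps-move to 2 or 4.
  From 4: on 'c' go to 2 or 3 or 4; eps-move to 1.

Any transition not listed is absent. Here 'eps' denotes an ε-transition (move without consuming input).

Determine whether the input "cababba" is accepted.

Start in {1}.
Read 'c': {1} → {2}.
Read 'a': {2} → {1, 2, 3, 4}.
Read 'b': {1, 2, 3, 4} → {1, 4}.
Read 'a': {1, 4} → {2}.
Read 'b': {2} → {1, 4}.
Read 'b': {1, 4} → {1, 4}.
Read 'a': {1, 4} → {2}.
The final set {2} contains no accepting state.

No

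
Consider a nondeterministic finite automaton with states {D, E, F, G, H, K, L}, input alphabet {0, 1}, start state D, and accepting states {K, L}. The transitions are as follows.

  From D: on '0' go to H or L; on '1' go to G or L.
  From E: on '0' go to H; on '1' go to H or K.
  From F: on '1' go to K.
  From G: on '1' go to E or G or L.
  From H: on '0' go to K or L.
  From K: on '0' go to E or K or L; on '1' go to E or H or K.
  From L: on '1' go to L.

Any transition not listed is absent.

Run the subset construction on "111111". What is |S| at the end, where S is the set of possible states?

5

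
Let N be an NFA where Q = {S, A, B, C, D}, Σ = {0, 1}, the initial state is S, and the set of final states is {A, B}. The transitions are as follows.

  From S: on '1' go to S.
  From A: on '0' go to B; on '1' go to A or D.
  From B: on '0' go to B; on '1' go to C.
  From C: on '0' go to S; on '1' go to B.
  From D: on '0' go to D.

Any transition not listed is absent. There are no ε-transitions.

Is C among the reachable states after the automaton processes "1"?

No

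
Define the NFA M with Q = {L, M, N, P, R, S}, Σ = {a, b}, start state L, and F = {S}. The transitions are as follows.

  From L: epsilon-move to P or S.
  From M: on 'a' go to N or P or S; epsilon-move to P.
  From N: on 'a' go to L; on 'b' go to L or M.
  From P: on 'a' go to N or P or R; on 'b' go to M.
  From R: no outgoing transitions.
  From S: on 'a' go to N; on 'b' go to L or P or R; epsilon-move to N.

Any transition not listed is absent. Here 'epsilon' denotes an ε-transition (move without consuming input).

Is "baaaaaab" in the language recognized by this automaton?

Start: ε-closure({L}) = {L, N, P, S}.
Read 'b': {L, N, P, S} → {L, M, N, P, R, S}.
Read 'a': {L, M, N, P, R, S} → {L, N, P, R, S}.
Read 'a': {L, N, P, R, S} → {L, N, P, R, S}.
Read 'a': {L, N, P, R, S} → {L, N, P, R, S}.
Read 'a': {L, N, P, R, S} → {L, N, P, R, S}.
Read 'a': {L, N, P, R, S} → {L, N, P, R, S}.
Read 'a': {L, N, P, R, S} → {L, N, P, R, S}.
Read 'b': {L, N, P, R, S} → {L, M, N, P, R, S}.
The final set {L, M, N, P, R, S} contains the accepting state S.

Yes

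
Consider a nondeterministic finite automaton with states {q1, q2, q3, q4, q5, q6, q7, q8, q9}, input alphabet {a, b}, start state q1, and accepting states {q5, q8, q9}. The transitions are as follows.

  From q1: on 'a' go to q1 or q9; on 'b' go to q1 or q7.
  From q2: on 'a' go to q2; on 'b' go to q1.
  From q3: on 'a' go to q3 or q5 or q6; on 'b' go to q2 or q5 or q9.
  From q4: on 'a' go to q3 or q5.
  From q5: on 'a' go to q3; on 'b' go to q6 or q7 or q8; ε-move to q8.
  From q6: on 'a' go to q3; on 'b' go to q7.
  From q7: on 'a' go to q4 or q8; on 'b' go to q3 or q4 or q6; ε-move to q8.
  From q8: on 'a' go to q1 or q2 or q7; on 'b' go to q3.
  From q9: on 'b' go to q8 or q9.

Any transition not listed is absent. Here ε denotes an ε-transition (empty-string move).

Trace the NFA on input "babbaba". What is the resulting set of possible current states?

{q1, q2, q3, q4, q5, q6, q7, q8, q9}

Start in {q1}.
Read 'b': q1→{q1, q7}; union {q1, q7}; ε-closure = {q1, q7, q8}.
Read 'a': q1→{q1, q9}, q7→{q4, q8}, q8→{q1, q2, q7}; now {q1, q2, q4, q7, q8, q9}.
Read 'b': q1→{q1, q7}, q2→{q1}, q4→∅, q7→{q3, q4, q6}, q8→{q3}, q9→{q8, q9}; now {q1, q3, q4, q6, q7, q8, q9}.
Read 'b': q1→{q1, q7}, q3→{q2, q5, q9}, q4→∅, q6→{q7}, q7→{q3, q4, q6}, q8→{q3}, q9→{q8, q9}; now {q1, q2, q3, q4, q5, q6, q7, q8, q9}.
Read 'a': q1→{q1, q9}, q2→{q2}, q3→{q3, q5, q6}, q4→{q3, q5}, q5→{q3}, q6→{q3}, q7→{q4, q8}, q8→{q1, q2, q7}, q9→∅; now {q1, q2, q3, q4, q5, q6, q7, q8, q9}.
Read 'b': q1→{q1, q7}, q2→{q1}, q3→{q2, q5, q9}, q4→∅, q5→{q6, q7, q8}, q6→{q7}, q7→{q3, q4, q6}, q8→{q3}, q9→{q8, q9}; now {q1, q2, q3, q4, q5, q6, q7, q8, q9}.
Read 'a': q1→{q1, q9}, q2→{q2}, q3→{q3, q5, q6}, q4→{q3, q5}, q5→{q3}, q6→{q3}, q7→{q4, q8}, q8→{q1, q2, q7}, q9→∅; now {q1, q2, q3, q4, q5, q6, q7, q8, q9}.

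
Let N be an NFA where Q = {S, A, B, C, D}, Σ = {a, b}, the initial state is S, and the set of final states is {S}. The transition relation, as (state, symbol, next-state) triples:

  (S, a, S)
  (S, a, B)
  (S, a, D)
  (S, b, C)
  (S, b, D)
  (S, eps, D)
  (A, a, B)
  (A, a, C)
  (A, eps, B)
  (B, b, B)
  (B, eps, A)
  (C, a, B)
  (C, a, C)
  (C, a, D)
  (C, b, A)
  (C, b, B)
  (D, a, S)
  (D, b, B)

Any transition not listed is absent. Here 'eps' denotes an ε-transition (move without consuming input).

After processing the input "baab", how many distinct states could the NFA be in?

4

Start: ε-closure({S}) = {S, D}.
Read 'b': {S, D} → {A, B, C, D}.
Read 'a': {A, B, C, D} → {S, A, B, C, D}.
Read 'a': {S, A, B, C, D} → {S, A, B, C, D}.
Read 'b': {S, A, B, C, D} → {A, B, C, D}.
That set has 4 states.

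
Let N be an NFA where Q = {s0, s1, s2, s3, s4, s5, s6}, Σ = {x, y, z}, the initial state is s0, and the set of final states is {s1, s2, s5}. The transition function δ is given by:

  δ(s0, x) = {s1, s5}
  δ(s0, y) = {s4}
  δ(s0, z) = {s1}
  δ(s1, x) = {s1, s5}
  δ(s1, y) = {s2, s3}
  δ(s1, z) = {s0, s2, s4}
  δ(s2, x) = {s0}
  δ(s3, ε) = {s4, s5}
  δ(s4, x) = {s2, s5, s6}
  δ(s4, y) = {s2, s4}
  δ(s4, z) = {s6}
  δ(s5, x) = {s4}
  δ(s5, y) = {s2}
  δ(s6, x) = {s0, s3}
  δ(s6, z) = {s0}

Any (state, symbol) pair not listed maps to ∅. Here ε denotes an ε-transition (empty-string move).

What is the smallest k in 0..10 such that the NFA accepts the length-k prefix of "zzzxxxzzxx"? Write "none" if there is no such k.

Start in {s0}.
Read 'z': s0→{s1}; now {s1}.
None of the earlier sets intersect F, but {s1} does.

1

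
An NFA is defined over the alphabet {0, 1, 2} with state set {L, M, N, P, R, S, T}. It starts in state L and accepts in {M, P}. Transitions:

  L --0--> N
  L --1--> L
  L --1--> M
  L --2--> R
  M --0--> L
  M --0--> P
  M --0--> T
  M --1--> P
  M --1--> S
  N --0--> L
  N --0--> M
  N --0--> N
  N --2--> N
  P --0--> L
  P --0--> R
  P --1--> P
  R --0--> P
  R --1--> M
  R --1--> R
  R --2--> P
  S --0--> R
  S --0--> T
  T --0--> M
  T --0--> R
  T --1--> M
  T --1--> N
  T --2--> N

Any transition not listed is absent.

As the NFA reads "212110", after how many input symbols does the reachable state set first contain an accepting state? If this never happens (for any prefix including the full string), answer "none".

Start in {L}.
Read '2': L→{R}; now {R}.
Read '1': R→{M, R}; now {M, R}.
None of the earlier sets intersect F, but {M, R} does.

2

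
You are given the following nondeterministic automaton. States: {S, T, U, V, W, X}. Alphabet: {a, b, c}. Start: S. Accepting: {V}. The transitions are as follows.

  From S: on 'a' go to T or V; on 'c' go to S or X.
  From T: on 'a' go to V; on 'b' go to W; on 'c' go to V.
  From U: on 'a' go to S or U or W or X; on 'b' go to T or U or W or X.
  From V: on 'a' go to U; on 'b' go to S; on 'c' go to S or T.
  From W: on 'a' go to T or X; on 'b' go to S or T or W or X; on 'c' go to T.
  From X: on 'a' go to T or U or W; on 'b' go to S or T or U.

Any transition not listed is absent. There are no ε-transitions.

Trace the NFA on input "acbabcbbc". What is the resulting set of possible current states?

Start in {S}.
Read 'a': S→{T, V}; now {T, V}.
Read 'c': T→{V}, V→{S, T}; now {S, T, V}.
Read 'b': S→∅, T→{W}, V→{S}; now {S, W}.
Read 'a': S→{T, V}, W→{T, X}; now {T, V, X}.
Read 'b': T→{W}, V→{S}, X→{S, T, U}; now {S, T, U, W}.
Read 'c': S→{S, X}, T→{V}, U→∅, W→{T}; now {S, T, V, X}.
Read 'b': S→∅, T→{W}, V→{S}, X→{S, T, U}; now {S, T, U, W}.
Read 'b': S→∅, T→{W}, U→{T, U, W, X}, W→{S, T, W, X}; now {S, T, U, W, X}.
Read 'c': S→{S, X}, T→{V}, U→∅, W→{T}, X→∅; now {S, T, V, X}.

{S, T, V, X}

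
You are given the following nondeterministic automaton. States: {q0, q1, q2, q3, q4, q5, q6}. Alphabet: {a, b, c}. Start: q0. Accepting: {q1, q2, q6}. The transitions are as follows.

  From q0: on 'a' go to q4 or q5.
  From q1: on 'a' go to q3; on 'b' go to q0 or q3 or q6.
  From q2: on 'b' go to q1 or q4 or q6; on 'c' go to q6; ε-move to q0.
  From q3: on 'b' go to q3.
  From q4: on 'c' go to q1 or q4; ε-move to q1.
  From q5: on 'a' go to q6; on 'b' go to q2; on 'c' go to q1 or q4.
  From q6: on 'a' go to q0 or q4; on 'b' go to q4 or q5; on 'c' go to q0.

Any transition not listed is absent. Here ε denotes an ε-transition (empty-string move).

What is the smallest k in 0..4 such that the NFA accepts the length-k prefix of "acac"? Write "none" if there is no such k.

1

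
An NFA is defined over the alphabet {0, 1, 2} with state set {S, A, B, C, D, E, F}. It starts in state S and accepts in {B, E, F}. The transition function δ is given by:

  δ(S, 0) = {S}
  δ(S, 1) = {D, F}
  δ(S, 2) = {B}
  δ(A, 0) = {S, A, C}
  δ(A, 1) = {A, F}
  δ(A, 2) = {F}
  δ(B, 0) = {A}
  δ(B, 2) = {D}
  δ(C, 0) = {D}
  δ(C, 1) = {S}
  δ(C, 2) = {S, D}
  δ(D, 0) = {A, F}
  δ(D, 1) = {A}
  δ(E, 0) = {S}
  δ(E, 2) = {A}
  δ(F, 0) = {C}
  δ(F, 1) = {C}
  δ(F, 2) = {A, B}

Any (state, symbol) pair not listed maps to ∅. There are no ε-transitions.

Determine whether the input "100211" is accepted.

Start in {S}.
Read '1': S→{D, F}; now {D, F}.
Read '0': D→{A, F}, F→{C}; now {A, C, F}.
Read '0': A→{S, A, C}, C→{D}, F→{C}; now {S, A, C, D}.
Read '2': S→{B}, A→{F}, C→{S, D}, D→∅; now {S, B, D, F}.
Read '1': S→{D, F}, B→∅, D→{A}, F→{C}; now {A, C, D, F}.
Read '1': A→{A, F}, C→{S}, D→{A}, F→{C}; now {S, A, C, F}.
The final set {S, A, C, F} contains the accepting state F.

Yes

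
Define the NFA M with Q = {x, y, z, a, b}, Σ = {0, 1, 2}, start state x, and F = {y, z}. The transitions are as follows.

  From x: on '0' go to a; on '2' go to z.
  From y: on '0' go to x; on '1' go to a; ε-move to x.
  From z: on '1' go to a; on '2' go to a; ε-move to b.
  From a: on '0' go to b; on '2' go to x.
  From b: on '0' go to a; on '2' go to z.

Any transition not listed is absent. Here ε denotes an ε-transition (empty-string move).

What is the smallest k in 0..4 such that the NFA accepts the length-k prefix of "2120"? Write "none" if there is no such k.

1

Start in {x}.
Read '2': x→{z}; union {z}; ε-closure = {z, b}.
None of the earlier sets intersect F, but {z, b} does.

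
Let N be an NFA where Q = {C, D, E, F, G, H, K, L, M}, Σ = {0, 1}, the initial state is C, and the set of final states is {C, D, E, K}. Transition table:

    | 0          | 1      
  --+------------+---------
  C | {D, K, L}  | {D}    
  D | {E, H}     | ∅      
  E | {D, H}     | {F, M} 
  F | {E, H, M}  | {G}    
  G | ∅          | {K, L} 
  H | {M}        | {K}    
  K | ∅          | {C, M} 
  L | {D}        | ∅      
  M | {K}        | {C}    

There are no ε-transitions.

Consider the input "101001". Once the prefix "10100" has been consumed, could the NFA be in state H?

Yes

Start in {C}.
Read '1': C→{D}; now {D}.
Read '0': D→{E, H}; now {E, H}.
Read '1': E→{F, M}, H→{K}; now {F, K, M}.
Read '0': F→{E, H, M}, K→∅, M→{K}; now {E, H, K, M}.
Read '0': E→{D, H}, H→{M}, K→∅, M→{K}; now {D, H, K, M}.
State H is in {D, H, K, M}.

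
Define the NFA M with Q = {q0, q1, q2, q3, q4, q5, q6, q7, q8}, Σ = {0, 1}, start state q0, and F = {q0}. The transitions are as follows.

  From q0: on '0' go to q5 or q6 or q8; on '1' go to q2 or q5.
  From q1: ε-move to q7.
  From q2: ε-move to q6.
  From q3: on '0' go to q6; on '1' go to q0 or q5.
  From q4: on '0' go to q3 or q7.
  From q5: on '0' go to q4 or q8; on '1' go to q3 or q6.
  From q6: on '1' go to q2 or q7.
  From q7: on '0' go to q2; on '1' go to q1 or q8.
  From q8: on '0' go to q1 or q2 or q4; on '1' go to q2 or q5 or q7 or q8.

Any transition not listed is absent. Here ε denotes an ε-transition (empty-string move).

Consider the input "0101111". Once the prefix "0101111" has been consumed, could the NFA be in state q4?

No

Start in {q0}.
Read '0': {q0} → {q5, q6, q8}.
Read '1': {q5, q6, q8} → {q2, q3, q5, q6, q7, q8}.
Read '0': {q2, q3, q5, q6, q7, q8} → {q1, q2, q4, q6, q7, q8}.
Read '1': {q1, q2, q4, q6, q7, q8} → {q1, q2, q5, q6, q7, q8}.
Read '1': {q1, q2, q5, q6, q7, q8} → {q1, q2, q3, q5, q6, q7, q8}.
Read '1': {q1, q2, q3, q5, q6, q7, q8} → {q0, q1, q2, q3, q5, q6, q7, q8}.
Read '1': {q0, q1, q2, q3, q5, q6, q7, q8} → {q0, q1, q2, q3, q5, q6, q7, q8}.
State q4 is not in {q0, q1, q2, q3, q5, q6, q7, q8}.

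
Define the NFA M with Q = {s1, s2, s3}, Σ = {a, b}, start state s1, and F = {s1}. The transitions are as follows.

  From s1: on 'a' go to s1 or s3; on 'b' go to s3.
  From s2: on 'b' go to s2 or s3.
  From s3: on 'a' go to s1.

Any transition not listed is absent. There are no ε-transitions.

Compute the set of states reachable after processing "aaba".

{s1}

Start in {s1}.
Read 'a': s1→{s1, s3}; now {s1, s3}.
Read 'a': s1→{s1, s3}, s3→{s1}; now {s1, s3}.
Read 'b': s1→{s3}, s3→∅; now {s3}.
Read 'a': s3→{s1}; now {s1}.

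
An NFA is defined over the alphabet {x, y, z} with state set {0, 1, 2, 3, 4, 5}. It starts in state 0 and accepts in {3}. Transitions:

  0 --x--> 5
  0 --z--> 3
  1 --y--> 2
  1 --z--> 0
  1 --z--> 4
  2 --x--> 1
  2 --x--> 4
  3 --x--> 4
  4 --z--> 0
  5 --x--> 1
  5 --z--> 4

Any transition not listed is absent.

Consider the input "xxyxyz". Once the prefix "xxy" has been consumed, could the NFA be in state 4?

No

Start in {0}.
Read 'x': {0} → {5}.
Read 'x': {5} → {1}.
Read 'y': {1} → {2}.
State 4 is not in {2}.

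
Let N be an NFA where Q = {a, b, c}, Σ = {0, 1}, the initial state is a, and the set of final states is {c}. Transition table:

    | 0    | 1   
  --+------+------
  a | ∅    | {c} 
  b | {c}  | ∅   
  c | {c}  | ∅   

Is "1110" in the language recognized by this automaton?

Start in {a}.
Read '1': {a} → {c}.
Read '1': {c} → ∅.
The set is empty and remains empty for the remaining 2 symbols.
The final set ∅ contains no accepting state.

No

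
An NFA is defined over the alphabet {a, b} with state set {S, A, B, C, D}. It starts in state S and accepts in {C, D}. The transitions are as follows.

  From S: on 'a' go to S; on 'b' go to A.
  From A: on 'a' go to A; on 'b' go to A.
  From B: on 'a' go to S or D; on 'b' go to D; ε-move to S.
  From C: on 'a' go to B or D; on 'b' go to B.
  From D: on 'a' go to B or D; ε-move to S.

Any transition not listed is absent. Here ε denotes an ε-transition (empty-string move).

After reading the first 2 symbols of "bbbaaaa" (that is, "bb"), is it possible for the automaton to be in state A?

Yes

Start in {S}.
Read 'b': {S} → {A}.
Read 'b': {A} → {A}.
State A is in {A}.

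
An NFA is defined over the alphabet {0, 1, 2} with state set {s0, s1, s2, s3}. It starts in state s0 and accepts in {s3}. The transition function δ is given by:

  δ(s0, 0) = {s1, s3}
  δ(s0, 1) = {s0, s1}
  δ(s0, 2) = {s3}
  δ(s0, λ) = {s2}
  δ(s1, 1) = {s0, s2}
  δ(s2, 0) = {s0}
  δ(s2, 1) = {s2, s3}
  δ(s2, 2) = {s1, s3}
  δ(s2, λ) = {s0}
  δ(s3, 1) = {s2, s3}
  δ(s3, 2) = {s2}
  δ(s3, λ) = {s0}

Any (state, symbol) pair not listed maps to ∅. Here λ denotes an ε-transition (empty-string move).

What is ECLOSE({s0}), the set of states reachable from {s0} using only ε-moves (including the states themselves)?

Begin with {s0}.
ε-move s0 → s2; add s2.

{s0, s2}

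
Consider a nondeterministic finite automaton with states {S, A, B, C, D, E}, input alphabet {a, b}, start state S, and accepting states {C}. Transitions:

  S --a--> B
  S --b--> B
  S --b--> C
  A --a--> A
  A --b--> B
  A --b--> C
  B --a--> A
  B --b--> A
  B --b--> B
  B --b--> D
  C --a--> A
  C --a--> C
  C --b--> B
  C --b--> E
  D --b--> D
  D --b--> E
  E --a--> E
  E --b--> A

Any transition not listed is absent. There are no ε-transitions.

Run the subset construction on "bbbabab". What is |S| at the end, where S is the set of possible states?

4

Start in {S}.
Read 'b': S→{B, C}; now {B, C}.
Read 'b': B→{A, B, D}, C→{B, E}; now {A, B, D, E}.
Read 'b': A→{B, C}, B→{A, B, D}, D→{D, E}, E→{A}; now {A, B, C, D, E}.
Read 'a': A→{A}, B→{A}, C→{A, C}, D→∅, E→{E}; now {A, C, E}.
Read 'b': A→{B, C}, C→{B, E}, E→{A}; now {A, B, C, E}.
Read 'a': A→{A}, B→{A}, C→{A, C}, E→{E}; now {A, C, E}.
Read 'b': A→{B, C}, C→{B, E}, E→{A}; now {A, B, C, E}.
That set has 4 states.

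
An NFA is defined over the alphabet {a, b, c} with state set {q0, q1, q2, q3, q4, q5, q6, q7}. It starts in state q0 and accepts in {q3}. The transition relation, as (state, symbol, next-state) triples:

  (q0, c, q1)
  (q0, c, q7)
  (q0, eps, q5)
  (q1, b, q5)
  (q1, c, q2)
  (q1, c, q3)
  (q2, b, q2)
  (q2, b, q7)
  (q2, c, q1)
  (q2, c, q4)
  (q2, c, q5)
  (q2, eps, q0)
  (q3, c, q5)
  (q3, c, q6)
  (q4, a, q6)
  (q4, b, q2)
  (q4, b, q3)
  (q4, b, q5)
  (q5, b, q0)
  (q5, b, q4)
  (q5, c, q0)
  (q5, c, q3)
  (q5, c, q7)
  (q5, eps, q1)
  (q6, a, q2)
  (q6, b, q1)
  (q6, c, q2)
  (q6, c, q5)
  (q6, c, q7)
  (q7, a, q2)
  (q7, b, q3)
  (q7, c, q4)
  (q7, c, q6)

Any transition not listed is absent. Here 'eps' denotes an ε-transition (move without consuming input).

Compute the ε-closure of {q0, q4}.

{q0, q1, q4, q5}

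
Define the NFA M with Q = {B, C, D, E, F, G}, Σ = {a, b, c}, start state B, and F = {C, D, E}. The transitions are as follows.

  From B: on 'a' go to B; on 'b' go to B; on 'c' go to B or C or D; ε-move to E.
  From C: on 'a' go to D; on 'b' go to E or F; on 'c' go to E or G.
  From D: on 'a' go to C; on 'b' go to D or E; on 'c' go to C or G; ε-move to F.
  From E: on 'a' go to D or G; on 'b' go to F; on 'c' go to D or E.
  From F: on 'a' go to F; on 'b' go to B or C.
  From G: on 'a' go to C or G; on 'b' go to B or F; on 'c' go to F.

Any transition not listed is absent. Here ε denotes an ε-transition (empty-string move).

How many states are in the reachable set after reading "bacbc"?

6

Start: ε-closure({B}) = {B, E}.
Read 'b': B→{B}, E→{F}; union {B, F}; ε-closure = {B, E, F}.
Read 'a': B→{B}, E→{D, G}, F→{F}; union {B, D, F, G}; ε-closure = {B, D, E, F, G}.
Read 'c': B→{B, C, D}, D→{C, G}, E→{D, E}, F→∅, G→{F}; now {B, C, D, E, F, G}.
Read 'b': B→{B}, C→{E, F}, D→{D, E}, E→{F}, F→{B, C}, G→{B, F}; now {B, C, D, E, F}.
Read 'c': B→{B, C, D}, C→{E, G}, D→{C, G}, E→{D, E}, F→∅; union {B, C, D, E, G}; ε-closure = {B, C, D, E, F, G}.
That set has 6 states.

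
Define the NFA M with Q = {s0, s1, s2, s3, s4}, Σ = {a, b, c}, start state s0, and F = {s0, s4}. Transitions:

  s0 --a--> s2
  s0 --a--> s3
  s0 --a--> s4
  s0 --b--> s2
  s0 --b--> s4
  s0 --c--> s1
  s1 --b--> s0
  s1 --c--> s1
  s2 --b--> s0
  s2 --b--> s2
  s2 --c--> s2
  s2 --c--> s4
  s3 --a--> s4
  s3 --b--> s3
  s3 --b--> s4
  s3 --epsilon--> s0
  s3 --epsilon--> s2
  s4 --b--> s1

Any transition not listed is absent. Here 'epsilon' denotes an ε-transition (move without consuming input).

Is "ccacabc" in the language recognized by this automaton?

No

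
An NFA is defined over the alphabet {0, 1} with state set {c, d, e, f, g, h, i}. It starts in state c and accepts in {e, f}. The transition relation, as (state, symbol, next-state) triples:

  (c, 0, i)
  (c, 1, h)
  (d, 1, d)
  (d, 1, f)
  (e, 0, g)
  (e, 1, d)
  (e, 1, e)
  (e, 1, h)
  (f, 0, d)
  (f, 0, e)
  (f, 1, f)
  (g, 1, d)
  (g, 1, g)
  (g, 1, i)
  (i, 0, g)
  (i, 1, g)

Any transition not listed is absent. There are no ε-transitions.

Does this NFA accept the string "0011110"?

Start in {c}.
Read '0': c→{i}; now {i}.
Read '0': i→{g}; now {g}.
Read '1': g→{d, g, i}; now {d, g, i}.
Read '1': d→{d, f}, g→{d, g, i}, i→{g}; now {d, f, g, i}.
Read '1': d→{d, f}, f→{f}, g→{d, g, i}, i→{g}; now {d, f, g, i}.
Read '1': d→{d, f}, f→{f}, g→{d, g, i}, i→{g}; now {d, f, g, i}.
Read '0': d→∅, f→{d, e}, g→∅, i→{g}; now {d, e, g}.
The final set {d, e, g} contains the accepting state e.

Yes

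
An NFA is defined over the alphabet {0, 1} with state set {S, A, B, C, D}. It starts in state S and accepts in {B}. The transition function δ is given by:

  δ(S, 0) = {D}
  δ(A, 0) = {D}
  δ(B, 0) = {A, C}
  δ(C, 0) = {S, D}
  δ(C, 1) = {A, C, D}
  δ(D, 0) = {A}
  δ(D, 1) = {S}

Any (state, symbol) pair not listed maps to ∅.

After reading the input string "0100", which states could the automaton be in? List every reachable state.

Start in {S}.
Read '0': {S} → {D}.
Read '1': {D} → {S}.
Read '0': {S} → {D}.
Read '0': {D} → {A}.

{A}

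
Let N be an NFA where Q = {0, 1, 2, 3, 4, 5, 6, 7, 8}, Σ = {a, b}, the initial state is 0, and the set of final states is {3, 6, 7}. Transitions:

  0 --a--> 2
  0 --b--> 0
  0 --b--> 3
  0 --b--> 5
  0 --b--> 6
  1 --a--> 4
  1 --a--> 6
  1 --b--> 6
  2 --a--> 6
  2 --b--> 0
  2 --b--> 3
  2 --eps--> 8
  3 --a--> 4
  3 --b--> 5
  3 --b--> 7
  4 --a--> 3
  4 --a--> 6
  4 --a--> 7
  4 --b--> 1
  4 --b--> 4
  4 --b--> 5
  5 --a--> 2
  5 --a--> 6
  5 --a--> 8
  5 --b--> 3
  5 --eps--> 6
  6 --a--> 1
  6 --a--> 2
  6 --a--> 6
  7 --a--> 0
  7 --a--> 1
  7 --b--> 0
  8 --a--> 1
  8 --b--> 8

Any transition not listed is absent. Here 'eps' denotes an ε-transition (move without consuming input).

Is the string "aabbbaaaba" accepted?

No

Start in {0}.
Read 'a': 0→{2}; union {2}; ε-closure = {2, 8}.
Read 'a': 2→{6}, 8→{1}; now {1, 6}.
Read 'b': 1→{6}, 6→∅; now {6}.
Read 'b': 6→∅; now ∅.
The set is empty and remains empty for the remaining 6 symbols.
The final set ∅ contains no accepting state.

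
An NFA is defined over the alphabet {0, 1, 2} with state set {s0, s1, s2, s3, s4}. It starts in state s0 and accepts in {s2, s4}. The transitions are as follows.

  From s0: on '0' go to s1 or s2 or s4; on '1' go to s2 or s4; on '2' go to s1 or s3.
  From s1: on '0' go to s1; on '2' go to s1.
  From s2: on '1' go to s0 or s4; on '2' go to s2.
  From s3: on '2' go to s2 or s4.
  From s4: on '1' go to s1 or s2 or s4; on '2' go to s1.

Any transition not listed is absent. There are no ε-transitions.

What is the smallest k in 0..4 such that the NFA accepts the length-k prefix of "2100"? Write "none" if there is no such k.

Start in {s0}.
Read '2': {s0} → {s1, s3}.
Read '1': {s1, s3} → ∅.
The set is empty and remains empty for the remaining 2 symbols.
No reachable set along the way intersects F.

none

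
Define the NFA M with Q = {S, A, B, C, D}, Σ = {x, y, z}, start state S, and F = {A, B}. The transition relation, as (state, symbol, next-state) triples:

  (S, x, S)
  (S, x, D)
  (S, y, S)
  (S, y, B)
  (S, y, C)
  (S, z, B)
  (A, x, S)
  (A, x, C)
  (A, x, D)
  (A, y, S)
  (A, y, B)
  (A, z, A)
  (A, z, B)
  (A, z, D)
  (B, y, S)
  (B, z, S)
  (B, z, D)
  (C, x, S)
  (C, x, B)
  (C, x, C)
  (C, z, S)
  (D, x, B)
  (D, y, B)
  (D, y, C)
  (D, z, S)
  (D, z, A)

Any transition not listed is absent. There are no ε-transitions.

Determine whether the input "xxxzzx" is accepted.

Yes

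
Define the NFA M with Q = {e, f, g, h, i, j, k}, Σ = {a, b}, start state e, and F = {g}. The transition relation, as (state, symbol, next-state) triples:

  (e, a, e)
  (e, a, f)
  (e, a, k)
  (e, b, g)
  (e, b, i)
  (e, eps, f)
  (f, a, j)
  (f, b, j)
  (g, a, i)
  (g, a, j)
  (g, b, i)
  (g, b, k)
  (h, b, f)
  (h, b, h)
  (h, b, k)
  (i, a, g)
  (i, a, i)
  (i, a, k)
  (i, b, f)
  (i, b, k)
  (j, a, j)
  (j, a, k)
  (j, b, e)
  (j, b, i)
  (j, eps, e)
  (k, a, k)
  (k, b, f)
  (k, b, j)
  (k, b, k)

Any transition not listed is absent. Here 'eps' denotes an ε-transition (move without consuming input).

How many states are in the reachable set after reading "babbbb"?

6

Start: ε-closure({e}) = {e, f}.
Read 'b': {e, f} → {e, f, g, i, j}.
Read 'a': {e, f, g, i, j} → {e, f, g, i, j, k}.
Read 'b': {e, f, g, i, j, k} → {e, f, g, i, j, k}.
Read 'b': {e, f, g, i, j, k} → {e, f, g, i, j, k}.
Read 'b': {e, f, g, i, j, k} → {e, f, g, i, j, k}.
Read 'b': {e, f, g, i, j, k} → {e, f, g, i, j, k}.
That set has 6 states.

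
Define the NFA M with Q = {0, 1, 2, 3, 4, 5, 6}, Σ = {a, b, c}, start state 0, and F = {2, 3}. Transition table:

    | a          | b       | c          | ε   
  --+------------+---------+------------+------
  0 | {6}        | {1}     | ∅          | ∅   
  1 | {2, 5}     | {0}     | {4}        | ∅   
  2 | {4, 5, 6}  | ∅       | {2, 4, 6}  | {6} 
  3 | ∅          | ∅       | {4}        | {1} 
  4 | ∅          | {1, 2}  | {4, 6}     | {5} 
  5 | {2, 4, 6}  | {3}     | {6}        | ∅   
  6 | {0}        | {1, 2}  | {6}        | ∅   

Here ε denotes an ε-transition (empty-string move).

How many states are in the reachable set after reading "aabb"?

Start in {0}.
Read 'a': {0} → {6}.
Read 'a': {6} → {0}.
Read 'b': {0} → {1}.
Read 'b': {1} → {0}.
That set has 1 state.

1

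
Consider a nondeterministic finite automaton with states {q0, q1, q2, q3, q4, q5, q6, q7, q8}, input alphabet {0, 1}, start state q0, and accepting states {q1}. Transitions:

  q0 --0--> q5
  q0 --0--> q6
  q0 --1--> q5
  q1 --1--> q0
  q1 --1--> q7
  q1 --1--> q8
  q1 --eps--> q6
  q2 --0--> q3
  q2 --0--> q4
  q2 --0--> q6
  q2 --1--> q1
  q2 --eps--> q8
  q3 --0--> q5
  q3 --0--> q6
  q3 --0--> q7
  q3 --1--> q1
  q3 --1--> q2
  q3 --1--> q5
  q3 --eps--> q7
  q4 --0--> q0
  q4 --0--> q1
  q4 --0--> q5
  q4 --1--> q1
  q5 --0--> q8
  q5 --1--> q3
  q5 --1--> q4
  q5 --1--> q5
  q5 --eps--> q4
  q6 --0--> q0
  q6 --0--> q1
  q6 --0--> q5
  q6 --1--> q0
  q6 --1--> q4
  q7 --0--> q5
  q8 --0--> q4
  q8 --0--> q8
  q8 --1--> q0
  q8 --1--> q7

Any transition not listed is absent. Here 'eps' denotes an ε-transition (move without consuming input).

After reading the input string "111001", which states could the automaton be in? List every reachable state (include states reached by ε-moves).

{q0, q1, q3, q4, q5, q6, q7, q8}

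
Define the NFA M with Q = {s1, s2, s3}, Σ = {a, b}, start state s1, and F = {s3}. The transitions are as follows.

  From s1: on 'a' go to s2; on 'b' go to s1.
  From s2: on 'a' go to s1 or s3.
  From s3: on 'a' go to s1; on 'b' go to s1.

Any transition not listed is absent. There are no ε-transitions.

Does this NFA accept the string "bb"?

Start in {s1}.
Read 'b': s1→{s1}; now {s1}.
Read 'b': s1→{s1}; now {s1}.
The final set {s1} contains no accepting state.

No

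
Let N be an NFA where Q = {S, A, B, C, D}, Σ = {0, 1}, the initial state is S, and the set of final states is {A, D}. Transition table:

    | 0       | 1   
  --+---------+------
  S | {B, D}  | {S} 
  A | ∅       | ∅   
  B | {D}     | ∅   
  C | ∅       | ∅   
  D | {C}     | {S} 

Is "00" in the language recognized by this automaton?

Start in {S}.
Read '0': S→{B, D}; now {B, D}.
Read '0': B→{D}, D→{C}; now {C, D}.
The final set {C, D} contains the accepting state D.

Yes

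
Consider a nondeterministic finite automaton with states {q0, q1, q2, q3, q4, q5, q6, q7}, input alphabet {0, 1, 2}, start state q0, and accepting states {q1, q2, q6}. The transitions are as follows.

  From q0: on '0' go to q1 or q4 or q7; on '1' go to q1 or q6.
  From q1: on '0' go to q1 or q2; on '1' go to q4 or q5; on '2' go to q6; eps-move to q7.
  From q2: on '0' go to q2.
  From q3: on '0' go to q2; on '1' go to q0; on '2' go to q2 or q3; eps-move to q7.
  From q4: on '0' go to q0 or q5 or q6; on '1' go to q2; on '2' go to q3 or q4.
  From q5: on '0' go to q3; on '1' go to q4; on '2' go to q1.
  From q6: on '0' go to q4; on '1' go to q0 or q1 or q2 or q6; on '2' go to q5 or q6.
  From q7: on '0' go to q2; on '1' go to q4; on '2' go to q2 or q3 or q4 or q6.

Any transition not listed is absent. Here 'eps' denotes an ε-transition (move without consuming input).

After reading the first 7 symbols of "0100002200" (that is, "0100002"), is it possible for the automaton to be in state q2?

Start in {q0}.
Read '0': {q0} → {q1, q4, q7}.
Read '1': {q1, q4, q7} → {q2, q4, q5}.
Read '0': {q2, q4, q5} → {q0, q2, q3, q5, q6, q7}.
Read '0': {q0, q2, q3, q5, q6, q7} → {q1, q2, q3, q4, q7}.
Read '0': {q1, q2, q3, q4, q7} → {q0, q1, q2, q5, q6, q7}.
Read '0': {q0, q1, q2, q5, q6, q7} → {q1, q2, q3, q4, q7}.
Read '2': {q1, q2, q3, q4, q7} → {q2, q3, q4, q6, q7}.
State q2 is in {q2, q3, q4, q6, q7}.

Yes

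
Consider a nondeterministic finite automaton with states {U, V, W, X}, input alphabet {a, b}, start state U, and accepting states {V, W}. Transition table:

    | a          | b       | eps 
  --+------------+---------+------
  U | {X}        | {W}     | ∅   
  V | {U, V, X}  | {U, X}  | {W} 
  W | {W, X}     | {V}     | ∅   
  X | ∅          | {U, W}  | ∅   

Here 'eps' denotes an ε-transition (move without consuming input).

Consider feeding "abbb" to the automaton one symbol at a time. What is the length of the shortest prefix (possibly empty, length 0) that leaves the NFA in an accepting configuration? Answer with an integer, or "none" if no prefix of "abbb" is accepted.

2

Start in {U}.
Read 'a': U→{X}; now {X}.
Read 'b': X→{U, W}; now {U, W}.
None of the earlier sets intersect F, but {U, W} does.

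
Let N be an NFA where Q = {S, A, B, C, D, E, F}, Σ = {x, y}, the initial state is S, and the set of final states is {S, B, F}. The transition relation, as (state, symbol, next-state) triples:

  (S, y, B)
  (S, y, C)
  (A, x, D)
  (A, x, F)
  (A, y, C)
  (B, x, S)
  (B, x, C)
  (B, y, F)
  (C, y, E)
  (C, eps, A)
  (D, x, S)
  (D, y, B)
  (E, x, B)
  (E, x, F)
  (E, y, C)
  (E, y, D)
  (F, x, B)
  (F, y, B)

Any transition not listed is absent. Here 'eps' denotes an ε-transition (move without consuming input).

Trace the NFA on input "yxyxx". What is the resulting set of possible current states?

{S, A, B, C, D, F}

Start in {S}.
Read 'y': S→{B, C}; union {B, C}; ε-closure = {A, B, C}.
Read 'x': A→{D, F}, B→{S, C}, C→∅; union {S, C, D, F}; ε-closure = {S, A, C, D, F}.
Read 'y': S→{B, C}, A→{C}, C→{E}, D→{B}, F→{B}; union {B, C, E}; ε-closure = {A, B, C, E}.
Read 'x': A→{D, F}, B→{S, C}, C→∅, E→{B, F}; union {S, B, C, D, F}; ε-closure = {S, A, B, C, D, F}.
Read 'x': S→∅, A→{D, F}, B→{S, C}, C→∅, D→{S}, F→{B}; union {S, B, C, D, F}; ε-closure = {S, A, B, C, D, F}.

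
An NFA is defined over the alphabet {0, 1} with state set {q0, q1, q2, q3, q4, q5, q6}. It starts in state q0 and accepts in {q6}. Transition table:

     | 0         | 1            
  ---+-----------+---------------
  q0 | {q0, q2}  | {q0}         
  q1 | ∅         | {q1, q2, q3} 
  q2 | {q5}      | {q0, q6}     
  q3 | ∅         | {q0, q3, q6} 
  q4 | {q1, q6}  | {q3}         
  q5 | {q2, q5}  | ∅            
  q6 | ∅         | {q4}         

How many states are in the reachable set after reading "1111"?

1

Start in {q0}.
Read '1': q0→{q0}; now {q0}.
Read '1': q0→{q0}; now {q0}.
Read '1': q0→{q0}; now {q0}.
Read '1': q0→{q0}; now {q0}.
That set has 1 state.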